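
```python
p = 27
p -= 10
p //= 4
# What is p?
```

Trace:
`p = 27` → p = 27
`p -= 10` → p = 17
`p //= 4` → p = 4
So p = 4

Answer: 4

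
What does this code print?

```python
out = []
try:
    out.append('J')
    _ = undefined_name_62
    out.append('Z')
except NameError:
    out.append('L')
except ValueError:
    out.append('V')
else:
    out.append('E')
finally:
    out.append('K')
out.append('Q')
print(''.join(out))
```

Execution trace: 'J' (try body) → 'L' (except NameError) → 'K' (finally) → 'Q' (after the try/except). Output: JLKQ

Answer: JLKQ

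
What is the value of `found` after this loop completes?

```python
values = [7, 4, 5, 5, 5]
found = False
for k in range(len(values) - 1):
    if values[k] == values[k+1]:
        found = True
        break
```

Check consecutive duplicates in [7, 4, 5, 5, 5]
`found` takes the values: False → True

Answer: True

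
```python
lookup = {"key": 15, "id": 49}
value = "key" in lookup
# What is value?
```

Trace:
`lookup = {"key": 15, "id": 49}` → lookup = {'key': 15, 'id': 49}
`value = "key" in lookup` → value = True
So value = True

Answer: True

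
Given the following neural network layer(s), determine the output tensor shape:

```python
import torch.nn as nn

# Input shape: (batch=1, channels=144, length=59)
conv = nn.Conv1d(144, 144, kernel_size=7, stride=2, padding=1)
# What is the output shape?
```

Input: (1, 144, 59) -> Output: (1, 144, 28)

Answer: (1, 144, 28)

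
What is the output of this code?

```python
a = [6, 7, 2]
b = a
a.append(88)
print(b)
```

Key concept: basic list aliasing.
Step by step:
`a = [6, 7, 2]` → a = [6, 7, 2]
`b = a` → b = [6, 7, 2] (same object as a)
`a.append(88)` → a = [6, 7, 2, 88] (same object as b); b = [6, 7, 2, 88] (same object as a)
`print(b)` → prints [6, 7, 2, 88]

Answer: [6, 7, 2, 88]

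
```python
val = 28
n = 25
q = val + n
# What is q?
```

Trace:
`val = 28` → val = 28
`n = 25` → n = 25
`q = val + n` → q = 53
So q = 53

Answer: 53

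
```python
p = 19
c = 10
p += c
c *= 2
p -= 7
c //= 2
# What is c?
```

Trace:
`p = 19` → p = 19
`c = 10` → c = 10
`p += c` → p = 29
`c *= 2` → c = 20
`p -= 7` → p = 22
`c //= 2` → c = 10
So c = 10

Answer: 10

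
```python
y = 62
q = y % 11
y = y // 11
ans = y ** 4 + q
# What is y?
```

Trace:
`y = 62` → y = 62
`q = y % 11` → q = 7
`y = y // 11` → y = 5
`ans = y ** 4 + q` → ans = 632
So y = 5

Answer: 5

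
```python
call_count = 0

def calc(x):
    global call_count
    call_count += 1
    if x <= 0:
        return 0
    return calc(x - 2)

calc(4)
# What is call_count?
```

Linear recursion stepping by 2: 3 calls from x=4 down to ≤0.

Answer: 3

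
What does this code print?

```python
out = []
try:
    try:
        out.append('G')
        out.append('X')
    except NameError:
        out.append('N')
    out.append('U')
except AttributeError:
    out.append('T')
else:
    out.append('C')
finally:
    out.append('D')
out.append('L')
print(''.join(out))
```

Execution trace: 'G' (inner try body) → 'X' (inner try body, no exception) → 'U' (try body, no exception) → 'C' (else) → 'D' (finally) → 'L' (after the try/except). Output: GXUCDL

Answer: GXUCDL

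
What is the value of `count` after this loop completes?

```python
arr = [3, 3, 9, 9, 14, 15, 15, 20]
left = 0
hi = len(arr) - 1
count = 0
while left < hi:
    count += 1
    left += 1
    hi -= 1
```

Iterations until pointers meet (list length 8)
`count` takes the values: 0 → 1 → 2 → 3 → 4

Answer: 4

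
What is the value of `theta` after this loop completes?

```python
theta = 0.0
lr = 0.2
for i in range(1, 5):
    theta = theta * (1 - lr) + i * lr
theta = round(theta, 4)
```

Moving average with lr=0.2
`theta` takes the values: 0.0 → 0.2 → 0.56 → 1.048 → 1.6384

Answer: 1.6384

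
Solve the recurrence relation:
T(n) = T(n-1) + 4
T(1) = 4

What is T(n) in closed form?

Unrolling: T(n) = T(1) + 4·(n-1) = 4 + 4(n-1) = 4n.

Answer: T(n) = 4n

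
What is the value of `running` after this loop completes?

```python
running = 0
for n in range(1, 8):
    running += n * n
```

Sum of squares 1² to 7² = 140
`running` takes the values: 0 → 1 → 5 → 14 → 30 → 55 → 91 → 140

Answer: 140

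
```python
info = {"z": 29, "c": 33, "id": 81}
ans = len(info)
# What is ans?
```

Trace:
`info = {"z": 29, "c": 33, "id": 81}` → info = {'z': 29, 'c': 33, 'id': 81}
`ans = len(info)` → ans = 3
So ans = 3

Answer: 3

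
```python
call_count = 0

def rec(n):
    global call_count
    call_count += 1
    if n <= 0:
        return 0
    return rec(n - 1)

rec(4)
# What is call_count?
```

Linear recursion stepping by 1: 5 calls from n=4 down to ≤0.

Answer: 5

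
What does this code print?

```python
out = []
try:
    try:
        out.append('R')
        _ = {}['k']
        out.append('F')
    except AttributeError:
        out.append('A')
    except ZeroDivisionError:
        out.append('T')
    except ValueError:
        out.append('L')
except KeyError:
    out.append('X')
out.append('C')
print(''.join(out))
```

Execution trace: 'R' (try body) → 'X' (outer except KeyError) → 'C' (after the try/except). Output: RXC

Answer: RXC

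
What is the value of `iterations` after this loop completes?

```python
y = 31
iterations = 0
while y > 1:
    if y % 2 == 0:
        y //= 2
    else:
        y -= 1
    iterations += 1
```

Steps to reduce 31 to 1
`iterations` takes the values: 0 → 1 → 2 → 3 → 4 → 5 → 6 → 7 → 8

Answer: 8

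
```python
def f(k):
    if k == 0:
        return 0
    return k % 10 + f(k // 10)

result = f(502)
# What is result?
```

Sum of digits of 502: 2 + 0 + 5 = 7

Answer: 7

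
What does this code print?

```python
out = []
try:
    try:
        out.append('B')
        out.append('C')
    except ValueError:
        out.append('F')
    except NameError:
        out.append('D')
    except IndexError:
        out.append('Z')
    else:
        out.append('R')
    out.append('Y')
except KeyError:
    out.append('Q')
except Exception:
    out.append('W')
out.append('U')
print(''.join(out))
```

Execution trace: 'B' (inner try body) → 'C' (inner try body, no exception) → 'R' (inner else) → 'Y' (try body, no exception) → 'U' (after the try/except). Output: BCRYU

Answer: BCRYU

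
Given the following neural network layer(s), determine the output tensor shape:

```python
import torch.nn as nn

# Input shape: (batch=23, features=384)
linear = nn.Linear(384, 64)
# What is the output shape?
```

Input: (23, 384) -> Output: (23, 64)

Answer: (23, 64)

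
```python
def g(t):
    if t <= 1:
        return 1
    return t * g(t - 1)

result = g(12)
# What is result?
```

g(12) = 12 * 11 * 10 * 9 * 8 * 7 * 6 * 5 * 4 * 3 * 2 * 1 = 479001600

Answer: 479001600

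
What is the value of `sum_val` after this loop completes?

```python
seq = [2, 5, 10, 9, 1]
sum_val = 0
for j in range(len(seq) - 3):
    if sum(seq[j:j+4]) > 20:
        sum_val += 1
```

Count windows with sum > 20
`sum_val` takes the values: 0 → 1 → 2

Answer: 2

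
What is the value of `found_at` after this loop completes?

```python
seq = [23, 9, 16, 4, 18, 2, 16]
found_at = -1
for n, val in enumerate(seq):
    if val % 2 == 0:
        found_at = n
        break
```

First even number index in [23, 9, 16, 4, 18, 2, 16]
`found_at` takes the values: -1 → 2

Answer: 2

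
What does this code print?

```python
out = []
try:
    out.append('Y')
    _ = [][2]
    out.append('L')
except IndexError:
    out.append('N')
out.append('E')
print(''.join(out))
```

Execution trace: 'Y' (try body) → 'N' (except IndexError) → 'E' (after the try/except). Output: YNE

Answer: YNE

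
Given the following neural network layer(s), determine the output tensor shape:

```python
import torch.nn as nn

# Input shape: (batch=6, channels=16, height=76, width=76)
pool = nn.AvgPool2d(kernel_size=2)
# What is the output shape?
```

Input: (6, 16, 76, 76) -> Output: (6, 16, 38, 38)

Answer: (6, 16, 38, 38)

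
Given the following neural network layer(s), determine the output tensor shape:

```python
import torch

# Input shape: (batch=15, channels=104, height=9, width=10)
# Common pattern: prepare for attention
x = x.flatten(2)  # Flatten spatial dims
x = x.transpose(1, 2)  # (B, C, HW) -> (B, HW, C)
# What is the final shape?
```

Input: (15, 104, 9, 10) -> after flatten(2): (15, 104, 90) -> Output: (15, 90, 104)

Answer: (15, 90, 104)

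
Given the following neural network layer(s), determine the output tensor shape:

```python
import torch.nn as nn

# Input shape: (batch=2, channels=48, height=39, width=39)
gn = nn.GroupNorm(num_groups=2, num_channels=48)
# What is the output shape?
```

Input: (2, 48, 39, 39) -> Output: (2, 48, 39, 39)

Answer: (2, 48, 39, 39)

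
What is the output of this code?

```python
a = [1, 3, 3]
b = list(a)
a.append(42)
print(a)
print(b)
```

Key concept: list() constructor creates copy.
Step by step:
`a = [1, 3, 3]` → a = [1, 3, 3]
`b = list(a)` → b = [1, 3, 3]
`a.append(42)` → a = [1, 3, 3, 42]
`print(a)` → prints [1, 3, 3, 42]
`print(b)` → prints [1, 3, 3]

Answer:
[1, 3, 3, 42]
[1, 3, 3]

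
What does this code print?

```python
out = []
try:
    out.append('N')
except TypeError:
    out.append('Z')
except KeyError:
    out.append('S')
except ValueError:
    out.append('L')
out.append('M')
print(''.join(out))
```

Execution trace: 'N' (try body, no exception) → 'M' (after the try/except). Output: NM

Answer: NM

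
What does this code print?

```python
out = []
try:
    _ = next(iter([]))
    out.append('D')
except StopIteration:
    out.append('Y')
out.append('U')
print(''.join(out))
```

Execution trace: 'Y' (except StopIteration) → 'U' (after the try/except). Output: YU

Answer: YU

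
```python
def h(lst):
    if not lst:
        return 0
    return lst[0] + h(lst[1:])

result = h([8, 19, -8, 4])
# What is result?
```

8 + 19 + (-8) + 4 + 0 = 23

Answer: 23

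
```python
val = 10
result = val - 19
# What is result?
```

Trace:
`val = 10` → val = 10
`result = val - 19` → result = -9
So result = -9

Answer: -9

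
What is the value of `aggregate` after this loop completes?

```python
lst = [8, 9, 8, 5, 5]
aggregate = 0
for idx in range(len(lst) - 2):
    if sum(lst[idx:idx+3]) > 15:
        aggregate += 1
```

Count windows with sum > 15
`aggregate` takes the values: 0 → 1 → 2 → 3

Answer: 3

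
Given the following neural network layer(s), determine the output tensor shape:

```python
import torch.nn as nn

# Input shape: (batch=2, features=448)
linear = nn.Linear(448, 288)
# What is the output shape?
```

Input: (2, 448) -> Output: (2, 288)

Answer: (2, 288)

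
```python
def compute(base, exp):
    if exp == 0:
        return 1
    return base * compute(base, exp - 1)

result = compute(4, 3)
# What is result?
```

compute(4, 3) = 4 * 4 * 4 = 64

Answer: 64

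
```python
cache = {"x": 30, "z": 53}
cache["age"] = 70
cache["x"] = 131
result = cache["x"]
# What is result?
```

Trace:
`cache = {"x": 30, "z": 53}` → cache = {'x': 30, 'z': 53}
`cache["age"] = 70` → cache = {'x': 30, 'z': 53, 'age': 70}
`cache["x"] = 131` → cache = {'x': 131, 'z': 53, 'age': 70}
`result = cache["x"]` → result = 131
So result = 131

Answer: 131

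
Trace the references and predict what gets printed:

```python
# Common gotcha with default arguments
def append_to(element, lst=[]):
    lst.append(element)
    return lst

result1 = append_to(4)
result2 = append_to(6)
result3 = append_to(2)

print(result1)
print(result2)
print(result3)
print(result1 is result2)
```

Key concept: mutable default argument gotcha.
Step by step:
`result1 = append_to(4)` → result1 = [4]
`result2 = append_to(6)` → result1 = [4, 6] (same object as result2); result2 = [4, 6] (same object as result1)
`result3 = append_to(2)` → result1 = [4, 6, 2] (same object as result2, result3); result2 = [4, 6, 2] (same object as result1, result3); result3 = [4, 6, 2] (same object as result1, result2)
`print(result1)` → prints [4, 6, 2]
`print(result2)` → prints [4, 6, 2]
`print(result3)` → prints [4, 6, 2]
`print(result1 is result2)` → prints True

Answer:
[4, 6, 2]
[4, 6, 2]
[4, 6, 2]
True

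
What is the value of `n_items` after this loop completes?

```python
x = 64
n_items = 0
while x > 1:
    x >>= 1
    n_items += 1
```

Count right shifts until 1
`n_items` takes the values: 0 → 1 → 2 → 3 → 4 → 5 → 6

Answer: 6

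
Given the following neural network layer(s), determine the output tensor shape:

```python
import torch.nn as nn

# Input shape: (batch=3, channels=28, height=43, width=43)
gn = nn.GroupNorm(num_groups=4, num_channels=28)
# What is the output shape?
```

Input: (3, 28, 43, 43) -> Output: (3, 28, 43, 43)

Answer: (3, 28, 43, 43)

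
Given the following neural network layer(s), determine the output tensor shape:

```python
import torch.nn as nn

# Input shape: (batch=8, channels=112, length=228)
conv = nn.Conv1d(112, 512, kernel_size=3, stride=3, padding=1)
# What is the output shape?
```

Input: (8, 112, 228) -> Output: (8, 512, 76)

Answer: (8, 512, 76)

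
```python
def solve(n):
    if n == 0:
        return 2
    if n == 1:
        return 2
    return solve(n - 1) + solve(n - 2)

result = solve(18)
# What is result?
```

Build up from base cases: solve(0)=2, solve(1)=2, solve(2)=4, solve(3)=6, solve(4)=10, solve(5)=16, solve(6)=26, ..., solve(18)=8362

Answer: 8362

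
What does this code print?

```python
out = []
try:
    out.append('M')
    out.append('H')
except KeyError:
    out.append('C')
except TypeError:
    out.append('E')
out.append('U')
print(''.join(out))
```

Execution trace: 'M' (try body) → 'H' (try body, no exception) → 'U' (after the try/except). Output: MHU

Answer: MHU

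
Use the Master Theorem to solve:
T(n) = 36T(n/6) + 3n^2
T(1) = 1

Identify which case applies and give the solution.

a=36, b=6, f(n)=3n^2. log_6(36) = 2. Since c=2 = 2, Case 2 applies: T(n) = Θ(n^log_b(a) · log n) = O(n^2 log n).

Answer: O(n^2 log n) - Case 2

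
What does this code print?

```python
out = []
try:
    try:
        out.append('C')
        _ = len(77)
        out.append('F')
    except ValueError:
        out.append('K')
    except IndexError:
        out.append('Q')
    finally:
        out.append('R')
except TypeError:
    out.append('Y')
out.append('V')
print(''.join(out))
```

Execution trace: 'C' (try body) → 'R' (finally) → 'Y' (outer except TypeError) → 'V' (after the try/except). Output: CRYV

Answer: CRYV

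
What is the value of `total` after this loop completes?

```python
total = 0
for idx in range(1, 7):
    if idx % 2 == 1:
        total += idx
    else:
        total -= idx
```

Add odd, subtract even
`total` takes the values: 0 → 1 → -1 → 2 → -2 → 3 → -3

Answer: -3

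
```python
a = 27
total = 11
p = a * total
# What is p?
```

Trace:
`a = 27` → a = 27
`total = 11` → total = 11
`p = a * total` → p = 297
So p = 297

Answer: 297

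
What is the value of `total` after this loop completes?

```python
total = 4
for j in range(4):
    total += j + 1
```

Start at 4, add 1 to 4 = 14
`total` takes the values: 4 → 5 → 7 → 10 → 14

Answer: 14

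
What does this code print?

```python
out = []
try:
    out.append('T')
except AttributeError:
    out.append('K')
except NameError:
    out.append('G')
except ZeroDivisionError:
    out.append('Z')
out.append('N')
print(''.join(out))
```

Execution trace: 'T' (try body, no exception) → 'N' (after the try/except). Output: TN

Answer: TN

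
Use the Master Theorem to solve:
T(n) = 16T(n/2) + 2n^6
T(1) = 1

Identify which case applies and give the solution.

a=16, b=2, f(n)=2n^6. log_2(16) = 4. Since c=6 > 4 and the regularity condition holds (16(n/2)^6 = (16/2^6)n^6 with 16/2^6 < 1), Case 3 applies: T(n) = Θ(f(n)) = O(n^6).

Answer: O(n^6) - Case 3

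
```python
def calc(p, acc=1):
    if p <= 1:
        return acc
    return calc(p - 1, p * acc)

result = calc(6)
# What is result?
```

Accumulator trace (n, acc): (6, 1) -> (5, 6) -> (4, 30) -> (3, 120) -> (2, 360) -> (1, 720) -> return 720

Answer: 720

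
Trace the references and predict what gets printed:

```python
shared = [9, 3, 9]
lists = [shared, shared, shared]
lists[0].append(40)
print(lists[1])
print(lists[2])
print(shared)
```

Key concept: list of same reference.
Step by step:
`shared = [9, 3, 9]` → shared = [9, 3, 9]
`lists = [shared, shared, shared]` → lists = [[9, 3, 9], [9, 3, 9], [9, 3, 9]]
`lists[0].append(40)` → shared = [9, 3, 9, 40]; lists = [[9, 3, 9, 40], [9, 3, 9, 40], [9, 3, 9, 40]]
`print(lists[1])` → prints [9, 3, 9, 40]
`print(lists[2])` → prints [9, 3, 9, 40]
`print(shared)` → prints [9, 3, 9, 40]

Answer:
[9, 3, 9, 40]
[9, 3, 9, 40]
[9, 3, 9, 40]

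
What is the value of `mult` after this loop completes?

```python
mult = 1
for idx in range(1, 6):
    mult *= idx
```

5! = 120
`mult` takes the values: 1 → 2 → 6 → 24 → 120

Answer: 120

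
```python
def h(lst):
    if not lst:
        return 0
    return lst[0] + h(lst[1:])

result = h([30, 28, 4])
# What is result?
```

30 + 28 + 4 + 0 = 62

Answer: 62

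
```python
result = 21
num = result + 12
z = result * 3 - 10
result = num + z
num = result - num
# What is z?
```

Trace:
`result = 21` → result = 21
`num = result + 12` → num = 33
`z = result * 3 - 10` → z = 53
`result = num + z` → result = 86
`num = result - num` → num = 53
So z = 53

Answer: 53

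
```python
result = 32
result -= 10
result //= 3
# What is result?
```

Trace:
`result = 32` → result = 32
`result -= 10` → result = 22
`result //= 3` → result = 7
So result = 7

Answer: 7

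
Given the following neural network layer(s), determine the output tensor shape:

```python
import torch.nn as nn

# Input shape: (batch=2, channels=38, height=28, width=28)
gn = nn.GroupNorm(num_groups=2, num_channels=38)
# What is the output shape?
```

Input: (2, 38, 28, 28) -> Output: (2, 38, 28, 28)

Answer: (2, 38, 28, 28)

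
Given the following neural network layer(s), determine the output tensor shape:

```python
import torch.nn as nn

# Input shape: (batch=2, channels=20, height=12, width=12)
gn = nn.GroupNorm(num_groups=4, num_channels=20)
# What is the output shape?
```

Input: (2, 20, 12, 12) -> Output: (2, 20, 12, 12)

Answer: (2, 20, 12, 12)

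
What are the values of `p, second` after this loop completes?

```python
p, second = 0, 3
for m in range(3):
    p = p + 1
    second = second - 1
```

p goes 0→3, second goes 3→0
`p, second` takes the values: (0, 3) → (1, 3) → (1, 2) → (2, 2) → (2, 1) → (3, 1) → (3, 0)

Answer: 3, 0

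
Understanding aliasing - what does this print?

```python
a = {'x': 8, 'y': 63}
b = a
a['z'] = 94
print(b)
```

Key concept: dict aliasing.
Step by step:
`a = {'x': 8, 'y': 63}` → a = {'x': 8, 'y': 63}
`b = a` → b = {'x': 8, 'y': 63} (same object as a)
`a['z'] = 94` → a = {'x': 8, 'y': 63, 'z': 94} (same object as b); b = {'x': 8, 'y': 63, 'z': 94} (same object as a)
`print(b)` → prints {'x': 8, 'y': 63, 'z': 94}

Answer: {'x': 8, 'y': 63, 'z': 94}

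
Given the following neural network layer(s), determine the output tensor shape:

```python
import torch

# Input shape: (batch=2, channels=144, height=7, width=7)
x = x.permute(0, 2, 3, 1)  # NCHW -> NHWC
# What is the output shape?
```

Input: (2, 144, 7, 7) -> Output: (2, 7, 7, 144)

Answer: (2, 7, 7, 144)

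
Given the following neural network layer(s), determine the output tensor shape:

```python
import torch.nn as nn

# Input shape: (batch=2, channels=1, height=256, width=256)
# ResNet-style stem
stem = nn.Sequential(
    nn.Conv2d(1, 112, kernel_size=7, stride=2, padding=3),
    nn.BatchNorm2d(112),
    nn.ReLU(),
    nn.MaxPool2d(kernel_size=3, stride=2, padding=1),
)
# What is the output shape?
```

Input: (2, 1, 256, 256) -> after Conv2d 7x7 stride=2: (2, 112, 128, 128) -> Output: (2, 112, 64, 64)

Answer: (2, 112, 64, 64)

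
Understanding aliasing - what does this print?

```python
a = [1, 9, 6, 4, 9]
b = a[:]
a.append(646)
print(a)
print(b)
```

Key concept: slice [:] creates copy.
Step by step:
`a = [1, 9, 6, 4, 9]` → a = [1, 9, 6, 4, 9]
`b = a[:]` → b = [1, 9, 6, 4, 9]
`a.append(646)` → a = [1, 9, 6, 4, 9, 646]
`print(a)` → prints [1, 9, 6, 4, 9, 646]
`print(b)` → prints [1, 9, 6, 4, 9]

Answer:
[1, 9, 6, 4, 9, 646]
[1, 9, 6, 4, 9]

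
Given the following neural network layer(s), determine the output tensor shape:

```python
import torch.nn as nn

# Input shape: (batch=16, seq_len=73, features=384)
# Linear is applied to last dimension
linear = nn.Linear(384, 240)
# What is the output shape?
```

Input: (16, 73, 384) -> Output: (16, 73, 240)

Answer: (16, 73, 240)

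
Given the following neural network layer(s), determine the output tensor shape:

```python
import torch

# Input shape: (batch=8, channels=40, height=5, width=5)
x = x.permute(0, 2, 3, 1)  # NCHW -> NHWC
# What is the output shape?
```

Input: (8, 40, 5, 5) -> Output: (8, 5, 5, 40)

Answer: (8, 5, 5, 40)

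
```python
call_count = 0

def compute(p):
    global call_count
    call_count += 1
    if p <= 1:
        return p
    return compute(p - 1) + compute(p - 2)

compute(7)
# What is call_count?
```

Calls(p) = 1 + Calls(p-1) + Calls(p-2); Calls(0)=Calls(1)=1. For p=7 this gives 41.

Answer: 41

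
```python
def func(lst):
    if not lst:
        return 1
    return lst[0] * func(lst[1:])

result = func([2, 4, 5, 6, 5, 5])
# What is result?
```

Product over [2, 4, 5, 6, 5, 5] = 2 * 4 * 5 * 6 * 5 * 5 = 6000

Answer: 6000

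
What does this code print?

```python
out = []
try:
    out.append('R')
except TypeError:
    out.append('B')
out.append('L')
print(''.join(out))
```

Execution trace: 'R' (try body, no exception) → 'L' (after the try/except). Output: RL

Answer: RL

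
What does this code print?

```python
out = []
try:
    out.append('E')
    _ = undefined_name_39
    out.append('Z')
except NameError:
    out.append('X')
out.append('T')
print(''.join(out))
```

Execution trace: 'E' (try body) → 'X' (except NameError) → 'T' (after the try/except). Output: EXT

Answer: EXT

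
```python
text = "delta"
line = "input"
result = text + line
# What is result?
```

Trace:
`text = "delta"` → text = 'delta'
`line = "input"` → line = 'input'
`result = text + line` → result = 'deltainput'
So result = 'deltainput'

Answer: 'deltainput'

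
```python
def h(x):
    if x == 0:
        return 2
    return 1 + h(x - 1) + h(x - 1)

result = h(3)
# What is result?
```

h(x) = 1 + 2·h(x-1), h(0)=2. Closed form: (2+1)·2^3 - 1 = 23.

Answer: 23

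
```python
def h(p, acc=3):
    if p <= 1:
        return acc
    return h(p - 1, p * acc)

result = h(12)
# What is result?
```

Accumulator trace (n, acc): (12, 3) -> (11, 36) -> (10, 396) -> (9, 3960) -> (8, 35640) -> (7, 285120) -> (6, 1995840) -> (5, 11975040) -> (4, 59875200) -> (3, 239500800) -> (2, 718502400) -> (1, 1437004800) -> return 1437004800

Answer: 1437004800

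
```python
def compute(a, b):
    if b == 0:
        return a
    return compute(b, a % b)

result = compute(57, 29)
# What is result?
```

compute(57, 29) -> compute(29, 28) -> compute(28, 1) -> compute(1, 0) -> 1

Answer: 1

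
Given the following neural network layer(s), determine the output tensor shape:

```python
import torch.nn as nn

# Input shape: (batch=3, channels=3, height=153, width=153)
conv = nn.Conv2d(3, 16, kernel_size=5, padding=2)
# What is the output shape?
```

Input: (3, 3, 153, 153) -> Output: (3, 16, 153, 153)

Answer: (3, 16, 153, 153)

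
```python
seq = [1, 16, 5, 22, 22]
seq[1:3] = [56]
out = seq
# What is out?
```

Trace:
`seq = [1, 16, 5, 22, 22]` → seq = [1, 16, 5, 22, 22]
`seq[1:3] = [56]` → seq = [1, 56, 22, 22]
`out = seq` → out = [1, 56, 22, 22]
So out = [1, 56, 22, 22]

Answer: [1, 56, 22, 22]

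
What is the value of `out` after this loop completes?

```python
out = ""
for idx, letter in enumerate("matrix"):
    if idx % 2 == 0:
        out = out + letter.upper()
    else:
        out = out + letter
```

Uppercase even positions in 'matrix'
`out` takes the values: "" → "M" → "Ma" → "MaT" → "MaTr" → "MaTrI" → "MaTrIx"

Answer: "MaTrIx"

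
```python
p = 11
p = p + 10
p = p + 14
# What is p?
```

Trace:
`p = 11` → p = 11
`p = p + 10` → p = 21
`p = p + 14` → p = 35
So p = 35

Answer: 35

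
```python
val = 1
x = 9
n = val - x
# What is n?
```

Trace:
`val = 1` → val = 1
`x = 9` → x = 9
`n = val - x` → n = -8
So n = -8

Answer: -8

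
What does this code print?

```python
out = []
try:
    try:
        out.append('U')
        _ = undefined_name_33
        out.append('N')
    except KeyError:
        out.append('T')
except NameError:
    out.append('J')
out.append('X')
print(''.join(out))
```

Execution trace: 'U' (inner try body) → 'J' (outer except NameError) → 'X' (after the try/except). Output: UJX

Answer: UJX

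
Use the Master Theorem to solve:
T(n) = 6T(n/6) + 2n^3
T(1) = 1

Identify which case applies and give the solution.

a=6, b=6, f(n)=2n^3. log_6(6) = 1. Since c=3 > 1 and the regularity condition holds (6(n/6)^3 = (6/6^3)n^3 with 6/6^3 < 1), Case 3 applies: T(n) = Θ(f(n)) = O(n^3).

Answer: O(n^3) - Case 3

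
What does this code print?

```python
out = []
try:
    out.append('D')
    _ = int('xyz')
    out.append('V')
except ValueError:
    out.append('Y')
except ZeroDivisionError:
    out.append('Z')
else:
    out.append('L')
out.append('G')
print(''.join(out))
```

Execution trace: 'D' (try body) → 'Y' (except ValueError) → 'G' (after the try/except). Output: DYG

Answer: DYG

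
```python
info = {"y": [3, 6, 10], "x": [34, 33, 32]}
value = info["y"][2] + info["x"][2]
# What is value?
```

Trace:
`info = {"y": [3, 6, 10], "x": [34, 33, 32]}` → info = {'y': [3, 6, 10], 'x': [34, 33, 32]}
`value = info["y"][2] + info["x"][2]` → value = 42
So value = 42

Answer: 42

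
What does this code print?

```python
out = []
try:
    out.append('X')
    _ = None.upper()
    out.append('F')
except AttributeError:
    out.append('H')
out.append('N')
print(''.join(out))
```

Execution trace: 'X' (try body) → 'H' (except AttributeError) → 'N' (after the try/except). Output: XHN

Answer: XHN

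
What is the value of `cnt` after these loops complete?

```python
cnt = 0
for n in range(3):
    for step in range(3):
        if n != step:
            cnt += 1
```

3² - 3 (exclude diagonal)
`cnt` takes the values: 0 → 1 → 2 → 3 → 4 → 5 → 6

Answer: 6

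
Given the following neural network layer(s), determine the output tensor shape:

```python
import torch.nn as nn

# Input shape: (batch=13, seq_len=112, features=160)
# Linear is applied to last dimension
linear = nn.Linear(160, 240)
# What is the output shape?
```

Input: (13, 112, 160) -> Output: (13, 112, 240)

Answer: (13, 112, 240)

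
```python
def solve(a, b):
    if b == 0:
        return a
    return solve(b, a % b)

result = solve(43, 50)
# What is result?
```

solve(43, 50) -> solve(50, 43) -> solve(43, 7) -> solve(7, 1) -> solve(1, 0) -> 1

Answer: 1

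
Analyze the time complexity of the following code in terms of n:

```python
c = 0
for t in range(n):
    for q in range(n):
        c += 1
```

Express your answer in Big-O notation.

Each loop level contributes: n × n. Multiplying the contributions gives O(n^2).

Answer: O(n^2)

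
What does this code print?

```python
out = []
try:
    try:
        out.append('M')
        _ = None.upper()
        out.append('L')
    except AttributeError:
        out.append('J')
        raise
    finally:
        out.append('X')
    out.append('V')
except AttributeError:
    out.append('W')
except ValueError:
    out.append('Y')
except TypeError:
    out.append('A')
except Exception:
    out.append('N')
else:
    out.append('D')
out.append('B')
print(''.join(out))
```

Execution trace: 'M' (inner try body) → 'J' (inner except AttributeError) → 'X' (inner finally) → 'W' (except AttributeError) → 'B' (after the try/except). Output: MJXWB

Answer: MJXWB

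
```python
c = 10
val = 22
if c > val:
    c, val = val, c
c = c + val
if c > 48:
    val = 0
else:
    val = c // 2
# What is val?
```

Trace:
`c = 10` → c = 10
`val = 22` → val = 22
`if c > val: ...` → c > val is False → no variable changes
`c = c + val` → c = 32
`if c > 48: ...` → c > 48 is False, take else branch → val = 16
So val = 16

Answer: 16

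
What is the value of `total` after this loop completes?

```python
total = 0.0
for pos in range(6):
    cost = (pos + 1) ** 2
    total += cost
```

Sum of squared losses 1² + 2² + ... + 6²
`total` takes the values: 0.0 → 1.0 → 5.0 → 14.0 → 30.0 → 55.0 → 91.0

Answer: 91.0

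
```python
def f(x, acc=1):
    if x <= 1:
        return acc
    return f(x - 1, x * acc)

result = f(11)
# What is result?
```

Accumulator trace (n, acc): (11, 1) -> (10, 11) -> (9, 110) -> (8, 990) -> (7, 7920) -> (6, 55440) -> (5, 332640) -> (4, 1663200) -> (3, 6652800) -> (2, 19958400) -> (1, 39916800) -> return 39916800

Answer: 39916800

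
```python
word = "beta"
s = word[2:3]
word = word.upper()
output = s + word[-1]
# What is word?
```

Trace:
`word = "beta"` → word = 'beta'
`s = word[2:3]` → s = 't'
`word = word.upper()` → word = 'BETA'
`output = s + word[-1]` → output = 'tA'
So word = 'BETA'

Answer: 'BETA'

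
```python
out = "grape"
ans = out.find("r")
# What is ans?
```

Trace:
`out = "grape"` → out = 'grape'
`ans = out.find("r")` → ans = 1
So ans = 1

Answer: 1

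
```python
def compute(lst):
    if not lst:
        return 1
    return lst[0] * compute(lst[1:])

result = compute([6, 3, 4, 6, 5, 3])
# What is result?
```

Product over [6, 3, 4, 6, 5, 3] = 6 * 3 * 4 * 6 * 5 * 3 = 6480

Answer: 6480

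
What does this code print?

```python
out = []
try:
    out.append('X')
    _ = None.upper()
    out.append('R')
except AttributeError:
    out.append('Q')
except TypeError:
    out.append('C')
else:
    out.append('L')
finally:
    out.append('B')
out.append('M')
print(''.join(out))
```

Execution trace: 'X' (try body) → 'Q' (except AttributeError) → 'B' (finally) → 'M' (after the try/except). Output: XQBM

Answer: XQBM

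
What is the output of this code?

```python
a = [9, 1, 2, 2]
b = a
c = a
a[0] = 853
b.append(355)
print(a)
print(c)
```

Key concept: multiple aliases.
Step by step:
`a = [9, 1, 2, 2]` → a = [9, 1, 2, 2]
`b = a` → b = [9, 1, 2, 2] (same object as a)
`c = a` → c = [9, 1, 2, 2] (same object as a, b)
`a[0] = 853` → a = [853, 1, 2, 2] (same object as b, c); b = [853, 1, 2, 2] (same object as a, c); c = [853, 1, 2, 2] (same object as a, b)
`b.append(355)` → a = [853, 1, 2, 2, 355] (same object as b, c); b = [853, 1, 2, 2, 355] (same object as a, c); c = [853, 1, 2, 2, 355] (same object as a, b)
`print(a)` → prints [853, 1, 2, 2, 355]
`print(c)` → prints [853, 1, 2, 2, 355]

Answer:
[853, 1, 2, 2, 355]
[853, 1, 2, 2, 355]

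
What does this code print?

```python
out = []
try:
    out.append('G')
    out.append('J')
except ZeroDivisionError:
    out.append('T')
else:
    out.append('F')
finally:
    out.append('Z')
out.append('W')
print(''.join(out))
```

Execution trace: 'G' (try body) → 'J' (try body, no exception) → 'F' (else) → 'Z' (finally) → 'W' (after the try/except). Output: GJFZW

Answer: GJFZW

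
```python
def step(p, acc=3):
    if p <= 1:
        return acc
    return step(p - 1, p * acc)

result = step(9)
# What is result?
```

Accumulator trace (n, acc): (9, 3) -> (8, 27) -> (7, 216) -> (6, 1512) -> (5, 9072) -> (4, 45360) -> (3, 181440) -> (2, 544320) -> (1, 1088640) -> return 1088640

Answer: 1088640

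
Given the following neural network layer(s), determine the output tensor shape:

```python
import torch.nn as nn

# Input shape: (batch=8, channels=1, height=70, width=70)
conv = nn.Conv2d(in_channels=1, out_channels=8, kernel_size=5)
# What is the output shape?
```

Input: (8, 1, 70, 70) -> Output: (8, 8, 66, 66)

Answer: (8, 8, 66, 66)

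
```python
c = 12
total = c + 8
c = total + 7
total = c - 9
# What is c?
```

Trace:
`c = 12` → c = 12
`total = c + 8` → total = 20
`c = total + 7` → c = 27
`total = c - 9` → total = 18
So c = 27

Answer: 27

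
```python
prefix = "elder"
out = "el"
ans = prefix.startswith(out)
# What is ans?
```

Trace:
`prefix = "elder"` → prefix = 'elder'
`out = "el"` → out = 'el'
`ans = prefix.startswith(out)` → ans = True
So ans = True

Answer: True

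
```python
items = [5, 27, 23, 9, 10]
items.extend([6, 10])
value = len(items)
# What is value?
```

Trace:
`items = [5, 27, 23, 9, 10]` → items = [5, 27, 23, 9, 10]
`items.extend([6, 10])` → items = [5, 27, 23, 9, 10, 6, 10]
`value = len(items)` → value = 7
So value = 7

Answer: 7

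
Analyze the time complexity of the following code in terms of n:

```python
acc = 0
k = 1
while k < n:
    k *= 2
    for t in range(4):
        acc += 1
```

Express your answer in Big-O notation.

Each loop level contributes: log n × 1. Multiplying the contributions gives O(log n).

Answer: O(log n)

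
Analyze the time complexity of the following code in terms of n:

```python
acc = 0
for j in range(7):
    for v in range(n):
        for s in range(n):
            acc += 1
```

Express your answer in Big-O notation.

Each loop level contributes: 1 × n × n. Multiplying the contributions gives O(n^2).

Answer: O(n^2)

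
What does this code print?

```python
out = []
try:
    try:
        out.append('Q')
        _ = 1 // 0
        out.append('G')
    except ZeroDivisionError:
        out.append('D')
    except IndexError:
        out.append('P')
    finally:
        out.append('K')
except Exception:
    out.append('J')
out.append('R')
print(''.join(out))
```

Execution trace: 'Q' (inner try body) → 'D' (inner except ZeroDivisionError) → 'K' (inner finally) → 'R' (after the try/except). Output: QDKR

Answer: QDKR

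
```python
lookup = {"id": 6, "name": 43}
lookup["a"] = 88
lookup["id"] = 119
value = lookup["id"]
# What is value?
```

Trace:
`lookup = {"id": 6, "name": 43}` → lookup = {'id': 6, 'name': 43}
`lookup["a"] = 88` → lookup = {'id': 6, 'name': 43, 'a': 88}
`lookup["id"] = 119` → lookup = {'id': 119, 'name': 43, 'a': 88}
`value = lookup["id"]` → value = 119
So value = 119

Answer: 119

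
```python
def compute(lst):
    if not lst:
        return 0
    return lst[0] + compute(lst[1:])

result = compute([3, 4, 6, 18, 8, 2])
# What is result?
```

3 + 4 + 6 + 18 + 8 + 2 + 0 = 41

Answer: 41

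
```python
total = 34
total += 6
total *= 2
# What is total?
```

Trace:
`total = 34` → total = 34
`total += 6` → total = 40
`total *= 2` → total = 80
So total = 80

Answer: 80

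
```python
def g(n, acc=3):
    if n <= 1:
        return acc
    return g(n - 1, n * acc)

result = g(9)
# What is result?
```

Accumulator trace (n, acc): (9, 3) -> (8, 27) -> (7, 216) -> (6, 1512) -> (5, 9072) -> (4, 45360) -> (3, 181440) -> (2, 544320) -> (1, 1088640) -> return 1088640

Answer: 1088640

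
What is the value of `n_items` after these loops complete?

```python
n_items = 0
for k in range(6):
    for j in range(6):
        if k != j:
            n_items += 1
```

6² - 6 (exclude diagonal)
`n_items` takes the values: 0 → 1 → 2 → 3 → 4 → 5 → 6 → 7 → 8 → 9 → 10 → 11 → 12 → 13 → 14 → 15 → 16 → 17 → 18 → 19 → 20 → 21 → 22 → 23 → 24 → 25 → 26 → 27 → 28 → 29 → 30

Answer: 30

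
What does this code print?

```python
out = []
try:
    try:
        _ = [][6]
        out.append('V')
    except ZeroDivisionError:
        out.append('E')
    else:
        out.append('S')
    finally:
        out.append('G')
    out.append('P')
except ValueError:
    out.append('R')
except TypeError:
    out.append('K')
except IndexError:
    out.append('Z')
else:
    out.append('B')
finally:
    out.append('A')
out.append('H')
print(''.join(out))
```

Execution trace: 'G' (inner finally) → 'Z' (except IndexError) → 'A' (finally) → 'H' (after the try/except). Output: GZAH

Answer: GZAH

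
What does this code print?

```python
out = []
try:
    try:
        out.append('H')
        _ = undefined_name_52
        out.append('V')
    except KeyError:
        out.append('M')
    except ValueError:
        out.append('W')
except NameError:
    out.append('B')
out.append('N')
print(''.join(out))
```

Execution trace: 'H' (try body) → 'B' (outer except NameError) → 'N' (after the try/except). Output: HBN

Answer: HBN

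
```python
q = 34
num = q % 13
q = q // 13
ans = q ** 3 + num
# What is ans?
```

Trace:
`q = 34` → q = 34
`num = q % 13` → num = 8
`q = q // 13` → q = 2
`ans = q ** 3 + num` → ans = 16
So ans = 16

Answer: 16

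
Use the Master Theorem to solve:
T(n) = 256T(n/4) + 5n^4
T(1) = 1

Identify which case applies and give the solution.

a=256, b=4, f(n)=5n^4. log_4(256) = 4. Since c=4 = 4, Case 2 applies: T(n) = Θ(n^log_b(a) · log n) = O(n^4 log n).

Answer: O(n^4 log n) - Case 2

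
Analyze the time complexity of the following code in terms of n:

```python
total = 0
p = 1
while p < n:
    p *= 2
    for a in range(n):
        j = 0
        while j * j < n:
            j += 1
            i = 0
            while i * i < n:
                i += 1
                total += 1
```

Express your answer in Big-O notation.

Each loop level contributes: log n × n × √n × √n. Multiplying the contributions gives O(n^2 log n).

Answer: O(n^2 log n)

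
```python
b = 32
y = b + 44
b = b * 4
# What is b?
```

Trace:
`b = 32` → b = 32
`y = b + 44` → y = 76
`b = b * 4` → b = 128
So b = 128

Answer: 128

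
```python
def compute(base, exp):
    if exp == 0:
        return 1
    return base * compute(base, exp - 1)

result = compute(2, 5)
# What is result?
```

compute(2, 5) = 2 * 2 * 2 * 2 * 2 = 32

Answer: 32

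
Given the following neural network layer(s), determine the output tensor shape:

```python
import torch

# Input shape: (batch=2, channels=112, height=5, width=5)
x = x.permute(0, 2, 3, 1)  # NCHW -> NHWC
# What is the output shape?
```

Input: (2, 112, 5, 5) -> Output: (2, 5, 5, 112)

Answer: (2, 5, 5, 112)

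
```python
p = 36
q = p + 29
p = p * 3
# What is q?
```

Trace:
`p = 36` → p = 36
`q = p + 29` → q = 65
`p = p * 3` → p = 108
So q = 65

Answer: 65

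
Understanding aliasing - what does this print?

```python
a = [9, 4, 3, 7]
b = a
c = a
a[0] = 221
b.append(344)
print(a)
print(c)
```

Key concept: multiple aliases.
Step by step:
`a = [9, 4, 3, 7]` → a = [9, 4, 3, 7]
`b = a` → b = [9, 4, 3, 7] (same object as a)
`c = a` → c = [9, 4, 3, 7] (same object as a, b)
`a[0] = 221` → a = [221, 4, 3, 7] (same object as b, c); b = [221, 4, 3, 7] (same object as a, c); c = [221, 4, 3, 7] (same object as a, b)
`b.append(344)` → a = [221, 4, 3, 7, 344] (same object as b, c); b = [221, 4, 3, 7, 344] (same object as a, c); c = [221, 4, 3, 7, 344] (same object as a, b)
`print(a)` → prints [221, 4, 3, 7, 344]
`print(c)` → prints [221, 4, 3, 7, 344]

Answer:
[221, 4, 3, 7, 344]
[221, 4, 3, 7, 344]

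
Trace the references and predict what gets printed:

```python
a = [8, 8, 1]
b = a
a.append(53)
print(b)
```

Key concept: basic list aliasing.
Step by step:
`a = [8, 8, 1]` → a = [8, 8, 1]
`b = a` → b = [8, 8, 1] (same object as a)
`a.append(53)` → a = [8, 8, 1, 53] (same object as b); b = [8, 8, 1, 53] (same object as a)
`print(b)` → prints [8, 8, 1, 53]

Answer: [8, 8, 1, 53]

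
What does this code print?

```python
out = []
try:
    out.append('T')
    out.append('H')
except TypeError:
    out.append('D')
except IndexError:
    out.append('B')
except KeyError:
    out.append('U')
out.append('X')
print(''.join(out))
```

Execution trace: 'T' (try body) → 'H' (try body, no exception) → 'X' (after the try/except). Output: THX

Answer: THX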